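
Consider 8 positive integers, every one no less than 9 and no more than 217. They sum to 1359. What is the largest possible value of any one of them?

217

To make one integer as large as possible, make the other 7 as small as possible.
The other 7 contribute at least 7 × 9 = 63, leaving at most 1359 − 63 = 1296.
But each integer is capped at 217, so the maximum is 217.
Achievable: one at 217 and the other 7 totalling 1142, which fits since 7 × 9 ≤ 1142 ≤ 7 × 217.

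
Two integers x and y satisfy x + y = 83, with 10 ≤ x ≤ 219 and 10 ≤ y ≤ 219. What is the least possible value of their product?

For a fixed sum, xy is smallest when x and y are as far apart as possible.
The extreme feasible split is x = 10, y = 73, giving xy = 730.

730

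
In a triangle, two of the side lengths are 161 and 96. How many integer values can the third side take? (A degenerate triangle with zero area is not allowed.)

The triangle inequality gives |161 − 96| < c < 161 + 96, i.e. 65 < c < 257.
So c can be any integer from 66 to 256: 191 values.

191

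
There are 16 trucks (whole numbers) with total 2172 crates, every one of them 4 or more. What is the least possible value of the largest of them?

136

If every one of the 16 were at most 135, the total would be at most 16 × 135 = 2160 < 2172.
Equality holds with 12 values of 136 and 4 values of 135.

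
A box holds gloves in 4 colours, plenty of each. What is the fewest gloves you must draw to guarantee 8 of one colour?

You could draw 7 of every colour without reaching 8 of any — 28 in all.
One more forces 8 of some colour, so 28 + 1 = 29.

29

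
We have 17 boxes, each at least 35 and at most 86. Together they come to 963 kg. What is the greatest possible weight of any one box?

86

To make one box as large as possible, make the other 16 as small as possible.
The other 16 contribute at least 16 × 35 = 560, leaving at most 963 − 560 = 403.
But each box is capped at 86, so the maximum is 86.
Achievable: one at 86 and the other 16 totalling 877, which fits since 16 × 35 ≤ 877 ≤ 16 × 86.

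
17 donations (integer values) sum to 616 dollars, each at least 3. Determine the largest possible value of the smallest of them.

36

If every one of the 17 were at least 37, the total would be at least 17 × 37 = 629 > 616.
Equality holds with 13 values of 36 and 4 values of 37.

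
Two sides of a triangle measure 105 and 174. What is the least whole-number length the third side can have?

70

The third side must exceed |105 − 174| = 69.
The smallest integer above 69 is 70.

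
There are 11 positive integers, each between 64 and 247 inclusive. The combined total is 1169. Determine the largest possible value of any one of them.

247

To make one integer as large as possible, make the other 10 as small as possible.
The other 10 contribute at least 10 × 64 = 640, leaving at most 1169 − 640 = 529.
But each integer is capped at 247, so the maximum is 247.
Achievable: one at 247 and the other 10 totalling 922, which fits since 10 × 64 ≤ 922 ≤ 10 × 247.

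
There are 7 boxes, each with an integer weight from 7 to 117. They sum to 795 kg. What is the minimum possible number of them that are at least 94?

6

Suppose at most 7 − j of them reach 94; then j values are ≤ 93 and the rest ≤ 117.
The total is then ≤ 93·j + 117·(7 − j) = 819 − 24j. For this to be ≥ 795 we need j ≤ 1, so at least 7 − 1 = 6 must reach 94.
Exactly 6 works: 6 values at 117 and 1 at 93 total 795.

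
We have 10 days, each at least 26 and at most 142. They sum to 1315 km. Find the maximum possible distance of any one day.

To make one day as large as possible, make the other 9 as small as possible.
The other 9 contribute at least 9 × 26 = 234, leaving at most 1315 − 234 = 1081.
But each day is capped at 142, so the maximum is 142.
Achievable: one at 142 and the other 9 totalling 1173, which fits since 9 × 26 ≤ 1173 ≤ 9 × 142.

142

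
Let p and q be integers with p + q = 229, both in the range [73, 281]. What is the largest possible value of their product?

With p + q fixed, pq peaks when the two are closest together.
Taking p = 114 and q = 115 (both in [73, 281]) gives pq = 13110.

13110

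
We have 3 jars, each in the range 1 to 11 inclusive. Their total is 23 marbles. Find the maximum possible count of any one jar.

11

To make one jar as large as possible, make the other 2 as small as possible.
The other 2 contribute at least 2 × 1 = 2, leaving at most 23 − 2 = 21.
But each jar is capped at 11, so the maximum is 11.
Achievable: one at 11 and the other 2 totalling 12, which fits since 2 × 1 ≤ 12 ≤ 2 × 11.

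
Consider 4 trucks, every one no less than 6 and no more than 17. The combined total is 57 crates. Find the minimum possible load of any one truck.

To make one truck as small as possible, make the other 3 as large as possible.
The other 3 contribute at most 3 × 17 = 51, leaving at least 57 − 51 = 6.
Since 6 ≥ 6, this is achievable: one at 6 and 3 at 17.

6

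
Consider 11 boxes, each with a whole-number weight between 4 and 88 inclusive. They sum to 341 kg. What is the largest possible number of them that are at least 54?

5

With k values at 54 or above and the rest at least 4, the sum is at least 44 + 50k.
Since the sum is 341, we need 50k ≤ 297, i.e. k ≤ 5.
k = 5 is achieved by 5 values at 54 and 6 at 4, total 294; add 47 to one value (staying below 54) to reach 341.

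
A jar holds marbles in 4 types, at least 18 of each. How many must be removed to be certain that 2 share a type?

In the worst case you draw 1 of each of the 4 types: 4 × 1 = 4.
One more forces 2 of some type, so 4 + 1 = 5.

5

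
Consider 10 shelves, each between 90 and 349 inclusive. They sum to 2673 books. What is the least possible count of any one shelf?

90

To make one shelf as small as possible, make the other 9 as large as possible.
The other 9 can take up 9 × 349 = 3141 ≥ 2673 − 90, so one shelf can sit at its floor of 90.
Achievable: one at 90 and the other 9 totalling 2583, which fits since 9 × 90 ≤ 2583 ≤ 9 × 349.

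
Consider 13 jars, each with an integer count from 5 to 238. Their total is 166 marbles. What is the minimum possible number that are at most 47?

11

Each value above 47 is at least 48, contributing at least 48 − 5 = 43 above the floor 5.
The sum exceeds the floor total 65 by 101, so at most ⌊101/43⌋ = 2 exceed 47, and at least 11 are ≤ 47.
Exactly 11 works: 11 values at 5 and 2 at 48 total 151; raise one of the low values by 15 (still ≤ 47) to hit 166.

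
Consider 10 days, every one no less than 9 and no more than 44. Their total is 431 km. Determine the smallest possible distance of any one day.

Minimizing one value means maximizing the remaining 9.
The other 9 contribute at most 9 × 44 = 396, leaving at least 431 − 396 = 35.
Since 35 ≥ 9, this is achievable: one at 35 and 9 at 44.

35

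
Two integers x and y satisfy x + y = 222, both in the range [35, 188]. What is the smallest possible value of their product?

6545

Since x + y is fixed, pushing one of them to its bound minimizes the product.
The extreme feasible split is x = 35, y = 187, giving xy = 6545.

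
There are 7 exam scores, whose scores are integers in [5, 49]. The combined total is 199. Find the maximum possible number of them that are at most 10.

Suppose k of them are at most 10. Those contribute at most 10 each and the rest at most 49 each.
So the total is at most 10k + 49(7 − k) = 343 − 39k. This must still be ≥ 199, so k ≤ 3.
k = 3 is achieved by 3 values at 10 and 4 at 49, total 226; lower one of the 49's by 27 (still > 10) to reach 199.

3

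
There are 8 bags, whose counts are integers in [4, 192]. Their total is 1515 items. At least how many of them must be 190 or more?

Each value short of 190 is at most 189, costing at least 192 − 189 = 3 against the maximum total of 1536.
We can afford to lose at most 1536 − 1515 = 21, so at most ⌊21/3⌋ = 7 fall short, and at least 1 are ≥ 190.
Exactly 1 works: 1 value at 192 and 7 at 189 total 1515.

1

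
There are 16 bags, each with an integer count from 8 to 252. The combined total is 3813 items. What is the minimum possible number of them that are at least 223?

9

Suppose at most 16 − j of them reach 223; then j values are ≤ 222 and the rest ≤ 252.
The total is then ≤ 222·j + 252·(16 − j) = 4032 − 30j. For this to be ≥ 3813 we need j ≤ 7, so at least 16 − 7 = 9 must reach 223.
Exactly 9 works: 9 values at 252 and 7 at 222 total 3822; lower one of the high values by 9 (still ≥ 223) to hit 3813.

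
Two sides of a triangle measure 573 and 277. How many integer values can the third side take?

553

The triangle inequality gives |573 − 277| < c < 573 + 277, i.e. 296 < c < 850.
So c can be any integer from 297 to 849: 553 values.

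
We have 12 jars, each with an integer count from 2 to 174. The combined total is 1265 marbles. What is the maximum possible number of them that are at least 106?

With k values at 106 or above and the rest at least 2, the sum is at least 24 + 104k.
Since the sum is 1265, we need 104k ≤ 1241, i.e. k ≤ 11.
k = 11 is achieved by 11 values at 106 and 1 at 2, total 1168; add 97 to one value (staying below 106) to reach 1265.

11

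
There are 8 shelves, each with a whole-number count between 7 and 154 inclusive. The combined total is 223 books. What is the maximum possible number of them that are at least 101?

1

If k of the values are ≥ 101, the total is ≥ 101k + 7(8 − k).
Setting 101k + 7(8 − k) ≤ 223 gives 94k ≤ 167, so k ≤ 1.
k = 1 is achieved by 1 value at 101 and 7 at 7, total 150; add 73 to one value (staying below 101) to reach 223.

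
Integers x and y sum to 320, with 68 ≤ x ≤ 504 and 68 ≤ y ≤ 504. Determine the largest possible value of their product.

xy = x(320 − x) is maximized when x is as near 320/2 as the bounds allow.
Taking x = 160 and y = 160 (both in [68, 504]) gives xy = 25600.

25600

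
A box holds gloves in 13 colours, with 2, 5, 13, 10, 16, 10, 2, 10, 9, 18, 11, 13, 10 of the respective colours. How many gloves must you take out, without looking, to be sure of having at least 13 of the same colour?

In the worst case you take as many as possible of each colour without reaching 13: 2 + 5 + 12 + 10 + 12 + 10 + 2 + 10 + 9 + 12 + 11 + 12 + 10 = 117.
The next one must give 13 of some colour, so 117 + 1 = 118.

118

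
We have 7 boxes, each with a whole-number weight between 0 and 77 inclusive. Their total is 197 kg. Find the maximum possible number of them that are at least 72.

2

With k values at 72 or above and the rest at least 0, the sum is at least 0 + 72k.
Since the sum is 197, we need 72k ≤ 197, i.e. k ≤ 2.
k = 2 is achieved by 2 values at 72 and 5 at 0, total 144; add 53 to one value (staying below 72) to reach 197.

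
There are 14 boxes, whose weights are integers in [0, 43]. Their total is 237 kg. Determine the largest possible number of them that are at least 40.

5

If k of the values are ≥ 40, the total is ≥ 40k + 0(14 − k).
Setting 40k + 0(14 − k) ≤ 237 gives 40k ≤ 237, so k ≤ 5.
k = 5 is achieved by 5 values at 40 and 9 at 0, total 200; add 37 to one value (staying below 40) to reach 237.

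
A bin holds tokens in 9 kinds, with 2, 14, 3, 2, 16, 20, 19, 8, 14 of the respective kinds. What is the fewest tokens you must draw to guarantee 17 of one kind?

92

In the worst case you take as many as possible of each kind without reaching 17: 2 + 14 + 3 + 2 + 16 + 16 + 16 + 8 + 14 = 91.
The next one must give 17 of some kind, so 91 + 1 = 92.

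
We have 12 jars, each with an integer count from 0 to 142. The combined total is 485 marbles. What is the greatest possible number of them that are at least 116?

4

If k of the values are ≥ 116, the total is ≥ 116k + 0(12 − k).
Setting 116k + 0(12 − k) ≤ 485 gives 116k ≤ 485, so k ≤ 4.
k = 4 is achieved by 4 values at 116 and 8 at 0, total 464; add 21 to one value (staying below 116) to reach 485.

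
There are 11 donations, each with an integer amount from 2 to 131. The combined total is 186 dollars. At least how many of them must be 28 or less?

5

If only k of them are at most 28, the other 11 − k are at least 29, so the total is at least (11 − k)·29 + k·2.
This is ≤ 186, so (11 − k)·29 + 2k ≤ 186, which gives k ≥ 5.
Exactly 5 works: 5 values at 2 and 6 at 29 total 184; raise one of the low values by 2 (still ≤ 28) to hit 186.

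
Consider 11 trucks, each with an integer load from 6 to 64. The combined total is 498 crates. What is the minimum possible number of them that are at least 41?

Suppose at most 11 − j of them reach 41; then j values are ≤ 40 and the rest ≤ 64.
The total is then ≤ 40·j + 64·(11 − j) = 704 − 24j. For this to be ≥ 498 we need j ≤ 8, so at least 11 − 8 = 3 must reach 41.
Exactly 3 works: 3 values at 64 and 8 at 40 total 512; lower one of the high values by 14 (still ≥ 41) to hit 498.

3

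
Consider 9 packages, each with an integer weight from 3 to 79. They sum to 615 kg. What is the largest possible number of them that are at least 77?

7

Suppose k of them are at least 77. Those contribute at least 77 each and the other 9 − k at least 3 each.
So the total is at least 77k + 3(9 − k) = 27 + 74k. This must be ≤ 615, giving k ≤ 7.
k = 7 is achieved by 7 values at 77 and 2 at 3, total 545; add 70 to one value (staying below 77) to reach 615.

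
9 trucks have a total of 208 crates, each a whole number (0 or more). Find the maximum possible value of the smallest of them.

23

If every one of the 9 were at least 24, the total would be at least 9 × 24 = 216 > 208.
Achievable: 8 of them at 23 and 1 at 24 total 208.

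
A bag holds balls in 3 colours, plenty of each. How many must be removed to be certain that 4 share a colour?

You could draw 3 of every colour without reaching 4 of any — 9 in all.
One more forces 4 of some colour, so 9 + 1 = 10.

10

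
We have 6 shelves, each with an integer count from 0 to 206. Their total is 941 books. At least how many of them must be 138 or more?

2

If only k of them are at least 138, the other 6 − k are at most 137, so the total is at most k·206 + (6 − k)·137.
This must reach 941, so k·206 + (6 − k)·137 ≥ 941, giving k ≥ 2.
Exactly 2 works: 2 values at 206 and 4 at 137 total 960; lower one of the high values by 19 (still ≥ 138) to hit 941.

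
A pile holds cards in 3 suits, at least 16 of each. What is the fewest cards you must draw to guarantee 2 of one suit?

In the worst case you draw 1 of each of the 3 suits: 3 × 1 = 3.
One more forces 2 of some suit, so 3 + 1 = 4.

4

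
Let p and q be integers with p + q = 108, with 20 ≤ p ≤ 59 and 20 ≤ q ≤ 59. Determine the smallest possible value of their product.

For a fixed sum, pq is smallest when p and q are as far apart as possible.
At the endpoint p = 49, q = 108 − 49 = 59, so pq = 49 × 59 = 2891.

2891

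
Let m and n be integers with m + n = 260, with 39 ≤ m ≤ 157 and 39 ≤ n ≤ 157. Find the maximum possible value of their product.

For a fixed sum, the product mn is largest when m and n are as close as possible.
Taking m = 130 and n = 130 (both in [39, 157]) gives mn = 16900.

16900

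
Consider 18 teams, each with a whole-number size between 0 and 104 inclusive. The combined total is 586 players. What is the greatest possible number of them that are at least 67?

If k of the values are ≥ 67, the total is ≥ 67k + 0(18 − k).
Setting 67k + 0(18 − k) ≤ 586 gives 67k ≤ 586, so k ≤ 8.
k = 8 is achieved by 8 values at 67 and 10 at 0, total 536; add 50 to one value (staying below 67) to reach 586.

8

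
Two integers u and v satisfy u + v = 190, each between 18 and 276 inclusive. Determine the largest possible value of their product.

9025

For a fixed sum, the product uv is largest when u and v are as close as possible.
Taking u = 95 and v = 95 (both in [18, 276]) gives uv = 9025.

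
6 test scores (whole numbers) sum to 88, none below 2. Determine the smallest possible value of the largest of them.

If every one of the 6 were at most 14, the total would be at most 6 × 14 = 84 < 88.
Equality holds with 4 values of 15 and 2 values of 14.

15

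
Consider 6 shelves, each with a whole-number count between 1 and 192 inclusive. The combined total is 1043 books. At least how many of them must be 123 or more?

Suppose at most 6 − j of them reach 123; then j values are ≤ 122 and the rest ≤ 192.
The total is then ≤ 122·j + 192·(6 − j) = 1152 − 70j. For this to be ≥ 1043 we need j ≤ 1, so at least 6 − 1 = 5 must reach 123.
Exactly 5 works: 5 values at 192 and 1 at 122 total 1082; lower one of the high values by 39 (still ≥ 123) to hit 1043.

5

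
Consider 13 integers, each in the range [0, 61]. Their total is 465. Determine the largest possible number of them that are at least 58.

8

With k values at 58 or above and the rest at least 0, the sum is at least 0 + 58k.
Since the sum is 465, we need 58k ≤ 465, i.e. k ≤ 8.
k = 8 is achieved by 8 values at 58 and 5 at 0, total 464; add 1 to one value (staying below 58) to reach 465.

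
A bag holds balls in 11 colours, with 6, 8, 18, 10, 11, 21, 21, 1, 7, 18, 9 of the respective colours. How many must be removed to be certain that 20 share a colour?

In the worst case you take as many as possible of each colour without reaching 20: 6 + 8 + 18 + 10 + 11 + 19 + 19 + 1 + 7 + 18 + 9 = 126.
The next one must give 20 of some colour, so 126 + 1 = 127.

127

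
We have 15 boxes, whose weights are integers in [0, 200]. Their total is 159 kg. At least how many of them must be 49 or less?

Each value above 49 is at least 50, contributing at least 50 − 0 = 50 above the floor 0.
The sum exceeds the floor total 0 by 159, so at most ⌊159/50⌋ = 3 exceed 49, and at least 12 are ≤ 49.
Exactly 12 works: 12 values at 0 and 3 at 50 total 150; raise one of the low values by 9 (still ≤ 49) to hit 159.

12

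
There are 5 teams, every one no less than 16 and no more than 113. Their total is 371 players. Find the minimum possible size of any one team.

16

Minimizing one value means maximizing the remaining 4.
The other 4 can take up 4 × 113 = 452 ≥ 371 − 16, so one team can sit at its floor of 16.
Achievable: one at 16 and the other 4 totalling 355, which fits since 4 × 16 ≤ 355 ≤ 4 × 113.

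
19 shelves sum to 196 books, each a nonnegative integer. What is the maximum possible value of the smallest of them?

10

The 19 values sum to 196, so their minimum is at most ⌊196/19⌋ = 10.
Achievable: 13 of them at 10 and 6 at 11 total 196.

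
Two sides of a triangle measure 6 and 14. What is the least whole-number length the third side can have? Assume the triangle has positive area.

The third side must exceed |6 − 14| = 8.
The smallest integer above 8 is 9.

9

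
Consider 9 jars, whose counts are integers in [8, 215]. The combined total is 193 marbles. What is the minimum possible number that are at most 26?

Each value above 26 is at least 27, contributing at least 27 − 8 = 19 above the floor 8.
The sum exceeds the floor total 72 by 121, so at most ⌊121/19⌋ = 6 exceed 26, and at least 3 are ≤ 26.
Exactly 3 works: 3 values at 8 and 6 at 27 total 186; raise one of the low values by 7 (still ≤ 26) to hit 193.

3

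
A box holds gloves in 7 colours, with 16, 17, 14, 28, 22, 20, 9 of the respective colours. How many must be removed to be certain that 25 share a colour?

In the worst case you take as many as possible of each colour without reaching 25: 16 + 17 + 14 + 24 + 22 + 20 + 9 = 122.
The next one must give 25 of some colour, so 122 + 1 = 123.

123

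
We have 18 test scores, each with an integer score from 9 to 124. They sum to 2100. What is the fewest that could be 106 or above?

12

Suppose at most 18 − j of them reach 106; then j values are ≤ 105 and the rest ≤ 124.
The total is then ≤ 105·j + 124·(18 − j) = 2232 − 19j. For this to be ≥ 2100 we need j ≤ 6, so at least 18 − 6 = 12 must reach 106.
Exactly 12 works: 12 values at 124 and 6 at 105 total 2118; lower one of the high values by 18 (still ≥ 106) to hit 2100.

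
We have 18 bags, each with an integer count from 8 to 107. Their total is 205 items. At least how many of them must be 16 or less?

12

If only k of them are at most 16, the other 18 − k are at least 17, so the total is at least (18 − k)·17 + k·8.
This is ≤ 205, so (18 − k)·17 + 8k ≤ 205, which gives k ≥ 12.
Exactly 12 works: 12 values at 8 and 6 at 17 total 198; raise one of the low values by 7 (still ≤ 16) to hit 205.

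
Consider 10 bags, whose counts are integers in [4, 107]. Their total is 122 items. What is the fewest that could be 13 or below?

If only k of them are at most 13, the other 10 − k are at least 14, so the total is at least (10 − k)·14 + k·4.
This is ≤ 122, so (10 − k)·14 + 4k ≤ 122, which gives k ≥ 2.
Exactly 2 works: 2 values at 4 and 8 at 14 total 120; raise one of the low values by 2 (still ≤ 13) to hit 122.

2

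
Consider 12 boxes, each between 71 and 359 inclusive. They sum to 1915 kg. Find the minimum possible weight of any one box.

To make one box as small as possible, make the other 11 as large as possible.
The other 11 can take up 11 × 359 = 3949 ≥ 1915 − 71, so one box can sit at its floor of 71.
Achievable: one at 71 and the other 11 totalling 1844, which fits since 11 × 71 ≤ 1844 ≤ 11 × 359.

71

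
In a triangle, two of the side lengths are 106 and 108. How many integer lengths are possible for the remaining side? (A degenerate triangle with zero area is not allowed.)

211

The triangle inequality gives |106 − 108| < c < 106 + 108, i.e. 2 < c < 214.
So c can be any integer from 3 to 213: 211 values.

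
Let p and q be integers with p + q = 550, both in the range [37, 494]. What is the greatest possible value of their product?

pq = p(550 − p) is maximized when p is as near 550/2 as the bounds allow.
Taking p = 275 and q = 275 (both in [37, 494]) gives pq = 75625.

75625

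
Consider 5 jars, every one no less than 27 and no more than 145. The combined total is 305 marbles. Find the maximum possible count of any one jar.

To make one jar as large as possible, make the other 4 as small as possible.
The other 4 contribute at least 4 × 27 = 108, leaving at most 305 − 108 = 197.
But each jar is capped at 145, so the maximum is 145.
Achievable: one at 145 and the other 4 totalling 160, which fits since 4 × 27 ≤ 160 ≤ 4 × 145.

145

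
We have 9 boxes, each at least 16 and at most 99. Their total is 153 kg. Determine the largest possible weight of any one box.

To make one box as large as possible, make the other 8 as small as possible.
The other 8 contribute at least 8 × 16 = 128, leaving at most 153 − 128 = 25.
Since 25 ≤ 99, this is achievable: one at 25 and 8 at 16.

25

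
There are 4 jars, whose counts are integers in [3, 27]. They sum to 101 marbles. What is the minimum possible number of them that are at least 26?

Suppose at most 4 − j of them reach 26; then j values are ≤ 25 and the rest ≤ 27.
The total is then ≤ 25·j + 27·(4 − j) = 108 − 2j. For this to be ≥ 101 we need j ≤ 3, so at least 4 − 3 = 1 must reach 26.
Exactly 1 works: 1 value at 27 and 3 at 25 total 102; lower one of the high values by 1 (still ≥ 26) to hit 101.

1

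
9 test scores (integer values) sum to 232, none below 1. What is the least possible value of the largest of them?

The average is 232/9 > 25, so not all 9 can be 25 or less; the largest is ≥ 26.
Achievable: 7 of them at 26 and 2 at 25 total 232.

26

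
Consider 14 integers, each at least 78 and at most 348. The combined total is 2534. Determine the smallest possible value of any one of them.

78

To make one integer as small as possible, make the other 13 as large as possible.
The other 13 can take up 13 × 348 = 4524 ≥ 2534 − 78, so one integer can sit at its floor of 78.
Achievable: one at 78 and the other 13 totalling 2456, which fits since 13 × 78 ≤ 2456 ≤ 13 × 348.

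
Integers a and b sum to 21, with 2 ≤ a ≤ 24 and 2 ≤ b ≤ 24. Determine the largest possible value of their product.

110

ab = a(21 − a) is maximized when a is as near 21/2 as the bounds allow.
Taking a = 10 and b = 11 (both in [2, 24]) gives ab = 110.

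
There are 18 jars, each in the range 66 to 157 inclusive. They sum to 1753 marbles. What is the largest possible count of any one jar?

157

Maximizing one value means minimizing the remaining 17.
The other 17 contribute at least 17 × 66 = 1122, leaving at most 1753 − 1122 = 631.
But each jar is capped at 157, so the maximum is 157.
Achievable: one at 157 and the other 17 totalling 1596, which fits since 17 × 66 ≤ 1596 ≤ 17 × 157.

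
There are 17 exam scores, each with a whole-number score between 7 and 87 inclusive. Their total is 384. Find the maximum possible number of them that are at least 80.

3

If k of the values are ≥ 80, the total is ≥ 80k + 7(17 − k).
Setting 80k + 7(17 − k) ≤ 384 gives 73k ≤ 265, so k ≤ 3.
k = 3 is achieved by 3 values at 80 and 14 at 7, total 338; add 46 to one value (staying below 80) to reach 384.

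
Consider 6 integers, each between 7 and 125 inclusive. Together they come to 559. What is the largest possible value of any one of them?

125

Maximizing one value means minimizing the remaining 5.
The other 5 contribute at least 5 × 7 = 35, leaving at most 559 − 35 = 524.
But each integer is capped at 125, so the maximum is 125.
Achievable: one at 125 and the other 5 totalling 434, which fits since 5 × 7 ≤ 434 ≤ 5 × 125.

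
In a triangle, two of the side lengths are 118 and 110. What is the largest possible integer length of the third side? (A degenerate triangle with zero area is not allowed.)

The third side must be less than 118 + 110 = 228.
The largest integer below 228 is 227.

227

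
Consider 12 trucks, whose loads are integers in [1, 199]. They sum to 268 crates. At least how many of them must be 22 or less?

1

Let j be the number exceeding 22. Then the total is ≥ 23·j + 1·(12 − j) = 12 + 22j.
So 22j ≤ 256 and j ≤ 11; hence at least 12 − 11 = 1 are ≤ 22.
Exactly 1 works: 1 value at 1 and 11 at 23 total 254; raise one of the low values by 14 (still ≤ 22) to hit 268.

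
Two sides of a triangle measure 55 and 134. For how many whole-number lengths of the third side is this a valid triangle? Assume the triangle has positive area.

109

The triangle inequality gives |55 − 134| < c < 55 + 134, i.e. 79 < c < 189.
So c can be any integer from 80 to 188: 109 values.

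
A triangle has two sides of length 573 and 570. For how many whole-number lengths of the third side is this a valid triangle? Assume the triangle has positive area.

The triangle inequality gives |573 − 570| < c < 573 + 570, i.e. 3 < c < 1143.
So c can be any integer from 4 to 1142: 1139 values.

1139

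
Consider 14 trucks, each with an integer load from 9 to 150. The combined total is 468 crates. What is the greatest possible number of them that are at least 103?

3

Suppose k of them are at least 103. Those contribute at least 103 each and the other 14 − k at least 9 each.
So the total is at least 103k + 9(14 − k) = 126 + 94k. This must be ≤ 468, giving k ≤ 3.
k = 3 is achieved by 3 values at 103 and 11 at 9, total 408; add 60 to one value (staying below 103) to reach 468.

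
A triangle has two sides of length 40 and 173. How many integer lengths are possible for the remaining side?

79

The triangle inequality gives |40 − 173| < c < 40 + 173, i.e. 133 < c < 213.
So c can be any integer from 134 to 212: 79 values.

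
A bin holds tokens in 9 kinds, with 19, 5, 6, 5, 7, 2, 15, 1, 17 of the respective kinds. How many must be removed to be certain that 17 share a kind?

74

In the worst case you take as many as possible of each kind without reaching 17: 16 + 5 + 6 + 5 + 7 + 2 + 15 + 1 + 16 = 73.
The next one must give 17 of some kind, so 73 + 1 = 74.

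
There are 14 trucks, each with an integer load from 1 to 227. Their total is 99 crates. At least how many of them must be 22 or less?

Let j be the number exceeding 22. Then the total is ≥ 23·j + 1·(14 − j) = 14 + 22j.
So 22j ≤ 85 and j ≤ 3; hence at least 14 − 3 = 11 are ≤ 22.
Exactly 11 works: 11 values at 1 and 3 at 23 total 80; raise one of the low values by 19 (still ≤ 22) to hit 99.

11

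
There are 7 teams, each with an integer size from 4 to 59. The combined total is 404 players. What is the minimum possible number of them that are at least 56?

Suppose at most 7 − j of them reach 56; then j values are ≤ 55 and the rest ≤ 59.
The total is then ≤ 55·j + 59·(7 − j) = 413 − 4j. For this to be ≥ 404 we need j ≤ 2, so at least 7 − 2 = 5 must reach 56.
Exactly 5 works: 5 values at 59 and 2 at 55 total 405; lower one of the high values by 1 (still ≥ 56) to hit 404.

5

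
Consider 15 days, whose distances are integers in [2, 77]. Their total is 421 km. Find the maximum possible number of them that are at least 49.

If k of the values are ≥ 49, the total is ≥ 49k + 2(15 − k).
Setting 49k + 2(15 − k) ≤ 421 gives 47k ≤ 391, so k ≤ 8.
k = 8 is achieved by 8 values at 49 and 7 at 2, total 406; add 15 to one value (staying below 49) to reach 421.

8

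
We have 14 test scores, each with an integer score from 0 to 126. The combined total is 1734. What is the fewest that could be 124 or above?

Suppose at most 14 − j of them reach 124; then j values are ≤ 123 and the rest ≤ 126.
The total is then ≤ 123·j + 126·(14 − j) = 1764 − 3j. For this to be ≥ 1734 we need j ≤ 10, so at least 14 − 10 = 4 must reach 124.
Exactly 4 works: 4 values at 126 and 10 at 123 total 1734.

4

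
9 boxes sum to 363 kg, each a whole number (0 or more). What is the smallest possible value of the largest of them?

Some value must be at least ⌈363/9⌉ = 41, since 9 × 40 = 360 < 363.
Achievable: 3 of them at 41 and 6 at 40 total 363.

41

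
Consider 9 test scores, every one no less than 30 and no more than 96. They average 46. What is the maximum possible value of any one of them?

To make one score as large as possible, make the other 8 as small as possible.
The total is 9 × 46 = 414.
The other 8 contribute at least 8 × 30 = 240, leaving at most 414 − 240 = 174.
But each score is capped at 96, so the maximum is 96.
Achievable: one at 96 and the other 8 totalling 318, which fits since 8 × 30 ≤ 318 ≤ 8 × 96.

96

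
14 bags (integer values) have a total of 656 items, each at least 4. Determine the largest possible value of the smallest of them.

The 14 values sum to 656, so their minimum is at most ⌊656/14⌋ = 46.
Achievable: 2 of them at 46 and 12 at 47 total 656.

46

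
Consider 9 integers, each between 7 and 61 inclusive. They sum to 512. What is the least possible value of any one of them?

24

Minimizing one value means maximizing the remaining 8.
The other 8 contribute at most 8 × 61 = 488, leaving at least 512 − 488 = 24.
Since 24 ≥ 7, this is achievable: one at 24 and 8 at 61.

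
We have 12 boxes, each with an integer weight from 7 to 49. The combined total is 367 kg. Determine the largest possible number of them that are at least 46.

7

If k of the values are ≥ 46, the total is ≥ 46k + 7(12 − k).
Setting 46k + 7(12 − k) ≤ 367 gives 39k ≤ 283, so k ≤ 7.
k = 7 is achieved by 7 values at 46 and 5 at 7, total 357; add 10 to one value (staying below 46) to reach 367.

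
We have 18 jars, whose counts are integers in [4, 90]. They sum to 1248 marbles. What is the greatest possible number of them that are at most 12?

4

Suppose k of them are at most 12. Those contribute at most 12 each and the rest at most 90 each.
So the total is at most 12k + 90(18 − k) = 1620 − 78k. This must still be ≥ 1248, so k ≤ 4.
k = 4 is achieved by 4 values at 12 and 14 at 90, total 1308; lower one of the 90's by 60 (still > 12) to reach 1248.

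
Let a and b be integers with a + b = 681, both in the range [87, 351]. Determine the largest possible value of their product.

115940

For a fixed sum, the product ab is largest when a and b are as close as possible.
Taking a = 340 and b = 341 (both in [87, 351]) gives ab = 115940.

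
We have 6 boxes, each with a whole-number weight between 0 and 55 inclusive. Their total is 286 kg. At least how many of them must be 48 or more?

If only k of them are at least 48, the other 6 − k are at most 47, so the total is at most k·55 + (6 − k)·47.
This must reach 286, so k·55 + (6 − k)·47 ≥ 286, giving k ≥ 1.
Exactly 1 works: 1 value at 55 and 5 at 47 total 290; lower one of the high values by 4 (still ≥ 48) to hit 286.

1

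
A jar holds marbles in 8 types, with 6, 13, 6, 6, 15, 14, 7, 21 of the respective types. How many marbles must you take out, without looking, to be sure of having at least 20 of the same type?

In the worst case you take as many as possible of each type without reaching 20: 6 + 13 + 6 + 6 + 15 + 14 + 7 + 19 = 86.
The next one must give 20 of some type, so 86 + 1 = 87.

87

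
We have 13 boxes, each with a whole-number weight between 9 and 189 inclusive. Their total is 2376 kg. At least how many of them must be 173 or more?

9

If only k of them are at least 173, the other 13 − k are at most 172, so the total is at most k·189 + (13 − k)·172.
This must reach 2376, so k·189 + (13 − k)·172 ≥ 2376, giving k ≥ 9.
Exactly 9 works: 9 values at 189 and 4 at 172 total 2389; lower one of the high values by 13 (still ≥ 173) to hit 2376.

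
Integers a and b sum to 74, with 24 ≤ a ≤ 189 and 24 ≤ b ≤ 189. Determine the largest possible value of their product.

ab = a(74 − a) is maximized when a is as near 74/2 as the bounds allow.
Taking a = 37 and b = 37 (both in [24, 189]) gives ab = 1369.

1369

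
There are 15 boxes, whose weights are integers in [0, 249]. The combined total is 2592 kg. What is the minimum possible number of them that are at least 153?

4

Each value short of 153 is at most 152, costing at least 249 − 152 = 97 against the maximum total of 3735.
We can afford to lose at most 3735 − 2592 = 1143, so at most ⌊1143/97⌋ = 11 fall short, and at least 4 are ≥ 153.
Exactly 4 works: 4 values at 249 and 11 at 152 total 2668; lower one of the high values by 76 (still ≥ 153) to hit 2592.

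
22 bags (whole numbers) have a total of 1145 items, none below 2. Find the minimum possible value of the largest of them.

If every one of the 22 were at most 52, the total would be at most 22 × 52 = 1144 < 1145.
Taking 21 copies of 52 and 1 copy of 53 gives exactly 1145, so 53 is attained.

53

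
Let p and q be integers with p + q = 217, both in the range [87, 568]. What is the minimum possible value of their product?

11310

For a fixed sum, pq is smallest when p and q are as far apart as possible.
At the endpoint p = 87, q = 217 − 87 = 130, so pq = 87 × 130 = 11310.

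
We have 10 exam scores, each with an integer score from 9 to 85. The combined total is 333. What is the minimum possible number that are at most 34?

Each value above 34 is at least 35, contributing at least 35 − 9 = 26 above the floor 9.
The sum exceeds the floor total 90 by 243, so at most ⌊243/26⌋ = 9 exceed 34, and at least 1 are ≤ 34.
Exactly 1 works: 1 value at 9 and 9 at 35 total 324; raise one of the low values by 9 (still ≤ 34) to hit 333.

1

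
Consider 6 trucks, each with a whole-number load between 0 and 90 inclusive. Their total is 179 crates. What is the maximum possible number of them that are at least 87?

With k values at 87 or above and the rest at least 0, the sum is at least 0 + 87k.
Since the sum is 179, we need 87k ≤ 179, i.e. k ≤ 2.
k = 2 is achieved by 2 values at 87 and 4 at 0, total 174; add 5 to one value (staying below 87) to reach 179.

2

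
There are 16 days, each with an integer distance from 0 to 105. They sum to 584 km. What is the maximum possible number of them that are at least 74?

7

With k values at 74 or above and the rest at least 0, the sum is at least 0 + 74k.
Since the sum is 584, we need 74k ≤ 584, i.e. k ≤ 7.
k = 7 is achieved by 7 values at 74 and 9 at 0, total 518; add 66 to one value (staying below 74) to reach 584.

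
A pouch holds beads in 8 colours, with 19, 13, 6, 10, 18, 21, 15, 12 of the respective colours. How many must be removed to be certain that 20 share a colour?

In the worst case you take as many as possible of each colour without reaching 20: 19 + 13 + 6 + 10 + 18 + 19 + 15 + 12 = 112.
The next one must give 20 of some colour, so 112 + 1 = 113.

113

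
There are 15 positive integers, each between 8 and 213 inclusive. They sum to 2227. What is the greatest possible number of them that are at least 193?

With k values at 193 or above and the rest at least 8, the sum is at least 120 + 185k.
Since the sum is 2227, we need 185k ≤ 2107, i.e. k ≤ 11.
k = 11 is achieved by 11 values at 193 and 4 at 8, total 2155; add 72 to one value (staying below 193) to reach 2227.

11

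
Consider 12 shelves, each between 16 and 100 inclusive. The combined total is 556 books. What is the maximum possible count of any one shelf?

Maximizing one value means minimizing the remaining 11.
The other 11 contribute at least 11 × 16 = 176, leaving at most 556 − 176 = 380.
But each shelf is capped at 100, so the maximum is 100.
Achievable: one at 100 and the other 11 totalling 456, which fits since 11 × 16 ≤ 456 ≤ 11 × 100.

100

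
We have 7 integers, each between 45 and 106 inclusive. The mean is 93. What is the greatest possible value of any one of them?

106

To make one integer as large as possible, make the other 6 as small as possible.
The total is 7 × 93 = 651.
The other 6 contribute at least 6 × 45 = 270, leaving at most 651 − 270 = 381.
But each integer is capped at 106, so the maximum is 106.
Achievable: one at 106 and the other 6 totalling 545, which fits since 6 × 45 ≤ 545 ≤ 6 × 106.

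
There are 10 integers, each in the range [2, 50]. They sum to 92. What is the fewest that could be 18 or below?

6

Each value above 18 is at least 19, contributing at least 19 − 2 = 17 above the floor 2.
The sum exceeds the floor total 20 by 72, so at most ⌊72/17⌋ = 4 exceed 18, and at least 6 are ≤ 18.
Exactly 6 works: 6 values at 2 and 4 at 19 total 88; raise one of the low values by 4 (still ≤ 18) to hit 92.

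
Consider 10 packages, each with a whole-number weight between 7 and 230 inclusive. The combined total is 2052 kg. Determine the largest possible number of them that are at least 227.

Suppose k of them are at least 227. Those contribute at least 227 each and the other 10 − k at least 7 each.
So the total is at least 227k + 7(10 − k) = 70 + 220k. This must be ≤ 2052, giving k ≤ 9.
k = 9 is achieved by 9 values at 227 and 1 at 7, total 2050; add 2 to one value (staying below 227) to reach 2052.

9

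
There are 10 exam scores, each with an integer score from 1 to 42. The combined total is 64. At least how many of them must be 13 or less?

6

Let j be the number exceeding 13. Then the total is ≥ 14·j + 1·(10 − j) = 10 + 13j.
So 13j ≤ 54 and j ≤ 4; hence at least 10 − 4 = 6 are ≤ 13.
Exactly 6 works: 6 values at 1 and 4 at 14 total 62; raise one of the low values by 2 (still ≤ 13) to hit 64.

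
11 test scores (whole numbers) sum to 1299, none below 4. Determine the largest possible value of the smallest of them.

118

The average is 1299/11 < 119, so some value is ≤ 118.
Achievable: 10 of them at 118 and 1 at 119 total 1299.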